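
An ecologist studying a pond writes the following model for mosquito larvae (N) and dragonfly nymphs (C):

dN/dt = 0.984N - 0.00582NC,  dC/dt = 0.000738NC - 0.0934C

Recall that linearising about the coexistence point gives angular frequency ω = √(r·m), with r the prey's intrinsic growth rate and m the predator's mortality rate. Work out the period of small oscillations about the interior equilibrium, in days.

Here r = 0.984 and m = 0.0934, so r·m = 0.0919.
ω = √0.0919 = 0.303 per day, hence T = 2π/ω ≈ 20.7 days.

T ≈ 20.7 days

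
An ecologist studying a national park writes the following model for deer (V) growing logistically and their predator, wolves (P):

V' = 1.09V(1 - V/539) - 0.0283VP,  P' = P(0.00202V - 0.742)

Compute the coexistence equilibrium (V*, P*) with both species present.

V* ≈ 367, P* ≈ 12.3

From dP/dt = 0 with P > 0: 0.00202V* = 0.742, so V* = 367.
Substitute into dV/dt = 0: 1.09(1 - 367/539) = 0.0283P*.
The bracket is 0.319, giving P* = 0.347/0.0283 = 12.3.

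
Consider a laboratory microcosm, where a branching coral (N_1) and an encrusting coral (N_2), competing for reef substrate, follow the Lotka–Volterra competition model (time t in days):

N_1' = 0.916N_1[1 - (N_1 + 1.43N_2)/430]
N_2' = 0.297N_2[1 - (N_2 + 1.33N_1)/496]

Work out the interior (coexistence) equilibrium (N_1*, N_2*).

N_1* ≈ 310, N_2* ≈ 84.2

Setting both brackets to zero gives the nullclines N_1 + 1.43N_2 = 430 and 1.33N_1 + N_2 = 496.
Substituting N_2 = 496 - 1.33N_1 into the first: N_1(1 - 1.43·1.33) = 430 - 1.43·496.
So N_1* = -279/-0.902 = 310, and then N_2* = 496 - 1.33·310 = 84.2.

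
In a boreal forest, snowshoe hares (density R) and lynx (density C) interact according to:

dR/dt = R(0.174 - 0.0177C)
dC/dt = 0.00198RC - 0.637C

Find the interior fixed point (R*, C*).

R* ≈ 322, C* ≈ 9.83

Set dC/dt = 0 with C > 0: 0.00198R - 0.637 = 0, so R* = 0.637/0.00198 = 322.
Set dR/dt = 0 with R > 0: 0.174 - 0.0177C = 0, so C* = 0.174/0.0177 = 9.83.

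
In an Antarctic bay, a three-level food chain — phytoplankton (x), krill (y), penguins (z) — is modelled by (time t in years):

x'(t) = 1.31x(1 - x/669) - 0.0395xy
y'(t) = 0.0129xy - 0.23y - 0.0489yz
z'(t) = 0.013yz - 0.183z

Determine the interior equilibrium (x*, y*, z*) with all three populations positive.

From dz/dt = 0: 0.013y* = 0.183, so y* = 14.1.
From dx/dt = 0: 1.31(1 - x*/669) = 0.0395·14.1, giving x* = 669·(1 - 0.424) = 385.
From dy/dt = 0: 0.0129·385 - 0.23 = 0.0489z*, so z* = 4.74/0.0489 = 96.9.

x* ≈ 385, y* ≈ 14.1, z* ≈ 96.9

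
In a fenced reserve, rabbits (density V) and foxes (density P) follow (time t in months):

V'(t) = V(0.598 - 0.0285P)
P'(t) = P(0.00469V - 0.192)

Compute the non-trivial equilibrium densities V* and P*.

Set dP/dt = 0 with P > 0: 0.00469V - 0.192 = 0, so V* = 0.192/0.00469 = 40.9.
Set dV/dt = 0 with V > 0: 0.598 - 0.0285P = 0, so P* = 0.598/0.0285 = 21.

V* ≈ 40.9, P* ≈ 21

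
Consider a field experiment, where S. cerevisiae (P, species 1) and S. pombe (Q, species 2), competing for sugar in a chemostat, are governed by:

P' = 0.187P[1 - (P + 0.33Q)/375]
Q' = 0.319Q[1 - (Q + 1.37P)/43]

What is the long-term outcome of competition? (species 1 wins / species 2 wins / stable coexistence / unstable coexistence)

species 1 excludes species 2

Compare the nullcline intercepts: K1/α12 = 375/0.33 = 1140 > K2 = 43; K2/α21 = 43/1.37 = 31.4 < K1 = 375.
Since the inequalities point opposite ways, species 1 can invade but species 2 cannot.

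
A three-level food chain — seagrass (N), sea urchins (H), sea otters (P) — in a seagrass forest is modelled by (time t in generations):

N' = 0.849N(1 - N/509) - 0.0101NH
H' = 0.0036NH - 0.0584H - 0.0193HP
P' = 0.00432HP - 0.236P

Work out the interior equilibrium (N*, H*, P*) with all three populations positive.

From dP/dt = 0: 0.00432H* = 0.236, so H* = 54.6.
From dN/dt = 0: 0.849(1 - N*/509) = 0.0101·54.6, giving N* = 509·(1 - 0.65) = 178.
From dH/dt = 0: 0.0036·178 - 0.0584 = 0.0193P*, so P* = 0.583/0.0193 = 30.2.

N* ≈ 178, H* ≈ 54.6, P* ≈ 30.2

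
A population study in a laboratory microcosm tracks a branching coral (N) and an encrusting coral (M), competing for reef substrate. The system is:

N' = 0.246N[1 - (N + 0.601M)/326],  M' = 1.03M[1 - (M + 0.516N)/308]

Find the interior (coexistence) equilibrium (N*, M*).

N* ≈ 204, M* ≈ 203

Setting both brackets to zero gives the nullclines N + 0.601M = 326 and 0.516N + M = 308.
Substituting M = 308 - 0.516N into the first: N(1 - 0.601·0.516) = 326 - 0.601·308.
So N* = 141/0.69 = 204, and then M* = 308 - 0.516·204 = 203.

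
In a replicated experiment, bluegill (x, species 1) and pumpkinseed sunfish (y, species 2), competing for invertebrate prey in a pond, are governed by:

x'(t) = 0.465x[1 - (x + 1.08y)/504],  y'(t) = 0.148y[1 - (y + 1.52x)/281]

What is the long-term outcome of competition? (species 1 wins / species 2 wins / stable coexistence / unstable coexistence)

species 1 excludes species 2

Compare the nullcline intercepts: K1/α12 = 504/1.08 = 467 > K2 = 281; K2/α21 = 281/1.52 = 185 < K1 = 504.
Since the inequalities point opposite ways, species 1 can invade but species 2 cannot.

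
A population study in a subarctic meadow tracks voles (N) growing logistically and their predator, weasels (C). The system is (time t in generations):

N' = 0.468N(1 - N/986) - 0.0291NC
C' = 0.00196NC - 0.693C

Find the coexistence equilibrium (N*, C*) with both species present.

N* ≈ 354, C* ≈ 10.3

From dC/dt = 0 with C > 0: 0.00196N* = 0.693, so N* = 354.
Substitute into dN/dt = 0: 0.468(1 - 354/986) = 0.0291C*.
The bracket is 0.641, giving C* = 0.3/0.0291 = 10.3.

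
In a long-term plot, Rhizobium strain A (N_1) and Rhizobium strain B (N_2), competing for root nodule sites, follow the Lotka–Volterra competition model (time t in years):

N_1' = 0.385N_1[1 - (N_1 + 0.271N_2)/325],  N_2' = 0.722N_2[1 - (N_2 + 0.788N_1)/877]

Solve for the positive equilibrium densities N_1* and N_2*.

Setting both brackets to zero gives the nullclines N_1 + 0.271N_2 = 325 and 0.788N_1 + N_2 = 877.
Substituting N_2 = 877 - 0.788N_1 into the first: N_1(1 - 0.271·0.788) = 325 - 0.271·877.
So N_1* = 87.3/0.786 = 111, and then N_2* = 877 - 0.788·111 = 789.

N_1* ≈ 111, N_2* ≈ 789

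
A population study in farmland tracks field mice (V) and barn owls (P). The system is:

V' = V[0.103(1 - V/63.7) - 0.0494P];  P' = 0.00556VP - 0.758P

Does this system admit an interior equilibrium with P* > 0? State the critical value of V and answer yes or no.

Threshold V = 136; K < 136, so no, the predator goes extinct.

The predator equation gives dP/dt > 0 only when V > 0.758/0.00556 = 136.
Without the predator, V → K = 63.7. Since 63.7 < 136, the predator cannot invade.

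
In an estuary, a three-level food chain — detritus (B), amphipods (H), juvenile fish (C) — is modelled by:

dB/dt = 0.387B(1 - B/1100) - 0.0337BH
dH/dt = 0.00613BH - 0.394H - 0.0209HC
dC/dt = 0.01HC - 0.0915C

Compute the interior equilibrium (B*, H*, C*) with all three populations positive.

B* ≈ 224, H* ≈ 9.15, C* ≈ 46.7

From dC/dt = 0: 0.01H* = 0.0915, so H* = 9.15.
From dB/dt = 0: 0.387(1 - B*/1100) = 0.0337·9.15, giving B* = 1100·(1 - 0.797) = 224.
From dH/dt = 0: 0.00613·224 - 0.394 = 0.0209C*, so C* = 0.976/0.0209 = 46.7.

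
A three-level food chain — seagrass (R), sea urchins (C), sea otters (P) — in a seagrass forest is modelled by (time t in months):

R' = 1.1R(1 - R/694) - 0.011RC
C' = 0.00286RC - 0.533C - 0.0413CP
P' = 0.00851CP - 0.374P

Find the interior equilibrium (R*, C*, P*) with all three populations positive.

R* ≈ 389, C* ≈ 43.9, P* ≈ 14

From dP/dt = 0: 0.00851C* = 0.374, so C* = 43.9.
From dR/dt = 0: 1.1(1 - R*/694) = 0.011·43.9, giving R* = 694·(1 - 0.439) = 389.
From dC/dt = 0: 0.00286·389 - 0.533 = 0.0413P*, so P* = 0.58/0.0413 = 14.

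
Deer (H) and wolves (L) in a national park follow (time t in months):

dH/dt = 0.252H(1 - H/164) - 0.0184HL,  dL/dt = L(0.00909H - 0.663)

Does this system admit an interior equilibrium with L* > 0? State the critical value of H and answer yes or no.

Threshold H = 72.9; K > 72.9, so yes, the predator persists.

The predator equation gives dL/dt > 0 only when H > 0.663/0.00909 = 72.9.
Without the predator, H → K = 164. Since 164 > 72.9, the predator can invade and persist.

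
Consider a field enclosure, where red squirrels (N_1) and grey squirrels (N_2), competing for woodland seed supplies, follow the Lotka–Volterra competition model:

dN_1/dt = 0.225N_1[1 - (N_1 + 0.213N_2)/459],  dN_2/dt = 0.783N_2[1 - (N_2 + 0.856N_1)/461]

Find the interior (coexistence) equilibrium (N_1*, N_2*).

N_1* ≈ 441, N_2* ≈ 83.3

Setting both brackets to zero gives the nullclines N_1 + 0.213N_2 = 459 and 0.856N_1 + N_2 = 461.
Substituting N_2 = 461 - 0.856N_1 into the first: N_1(1 - 0.213·0.856) = 459 - 0.213·461.
So N_1* = 361/0.818 = 441, and then N_2* = 461 - 0.856·441 = 83.3.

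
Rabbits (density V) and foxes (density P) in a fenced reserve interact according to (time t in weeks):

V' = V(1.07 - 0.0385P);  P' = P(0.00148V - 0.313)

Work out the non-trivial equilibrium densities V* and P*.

Set dP/dt = 0 with P > 0: 0.00148V - 0.313 = 0, so V* = 0.313/0.00148 = 211.
Set dV/dt = 0 with V > 0: 1.07 - 0.0385P = 0, so P* = 1.07/0.0385 = 27.8.

V* ≈ 211, P* ≈ 27.8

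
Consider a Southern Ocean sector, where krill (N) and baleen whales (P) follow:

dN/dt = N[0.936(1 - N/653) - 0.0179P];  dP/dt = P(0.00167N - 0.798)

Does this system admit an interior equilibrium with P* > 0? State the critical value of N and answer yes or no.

Threshold N = 478; K > 478, so yes, the predator persists.

The predator equation gives dP/dt > 0 only when N > 0.798/0.00167 = 478.
Without the predator, N → K = 653. Since 653 > 478, the predator can invade and persist.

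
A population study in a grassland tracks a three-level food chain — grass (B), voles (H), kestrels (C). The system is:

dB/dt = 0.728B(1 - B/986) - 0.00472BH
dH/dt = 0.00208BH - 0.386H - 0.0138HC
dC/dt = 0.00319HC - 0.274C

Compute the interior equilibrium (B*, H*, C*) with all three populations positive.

From dC/dt = 0: 0.00319H* = 0.274, so H* = 85.9.
From dB/dt = 0: 0.728(1 - B*/986) = 0.00472·85.9, giving B* = 986·(1 - 0.557) = 437.
From dH/dt = 0: 0.00208·437 - 0.386 = 0.0138C*, so C* = 0.523/0.0138 = 37.9.

B* ≈ 437, H* ≈ 85.9, C* ≈ 37.9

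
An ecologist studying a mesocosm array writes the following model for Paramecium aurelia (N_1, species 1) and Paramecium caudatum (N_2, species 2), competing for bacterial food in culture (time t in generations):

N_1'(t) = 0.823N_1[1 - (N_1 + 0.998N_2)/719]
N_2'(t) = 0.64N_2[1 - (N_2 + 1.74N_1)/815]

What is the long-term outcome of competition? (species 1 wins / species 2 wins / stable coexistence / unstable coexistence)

unstable coexistence (outcome depends on initial conditions)

Compare the nullcline intercepts: K1/α12 = 719/0.998 = 720 < K2 = 815; K2/α21 = 815/1.74 = 468 < K1 = 719.
Since both are reversed, neither can invade when rare; the interior point is a saddle.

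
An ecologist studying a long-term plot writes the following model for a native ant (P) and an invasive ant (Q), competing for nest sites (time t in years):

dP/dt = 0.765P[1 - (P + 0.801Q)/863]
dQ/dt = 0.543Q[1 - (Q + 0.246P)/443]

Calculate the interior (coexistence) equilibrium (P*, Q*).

P* ≈ 633, Q* ≈ 287

Setting both brackets to zero gives the nullclines P + 0.801Q = 863 and 0.246P + Q = 443.
Substituting Q = 443 - 0.246P into the first: P(1 - 0.801·0.246) = 863 - 0.801·443.
So P* = 508/0.803 = 633, and then Q* = 443 - 0.246·633 = 287.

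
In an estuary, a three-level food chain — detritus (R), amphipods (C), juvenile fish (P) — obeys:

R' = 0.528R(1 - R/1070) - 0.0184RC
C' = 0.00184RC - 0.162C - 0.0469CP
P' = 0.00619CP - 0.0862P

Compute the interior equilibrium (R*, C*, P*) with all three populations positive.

R* ≈ 551, C* ≈ 13.9, P* ≈ 18.2

From dP/dt = 0: 0.00619C* = 0.0862, so C* = 13.9.
From dR/dt = 0: 0.528(1 - R*/1070) = 0.0184·13.9, giving R* = 1070·(1 - 0.485) = 551.
From dC/dt = 0: 0.00184·551 - 0.162 = 0.0469P*, so P* = 0.851/0.0469 = 18.2.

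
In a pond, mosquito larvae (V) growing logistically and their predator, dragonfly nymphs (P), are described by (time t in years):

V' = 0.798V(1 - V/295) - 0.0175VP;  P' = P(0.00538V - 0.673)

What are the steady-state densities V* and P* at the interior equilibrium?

V* ≈ 125, P* ≈ 26.3

From dP/dt = 0 with P > 0: 0.00538V* = 0.673, so V* = 125.
Substitute into dV/dt = 0: 0.798(1 - 125/295) = 0.0175P*.
The bracket is 0.576, giving P* = 0.46/0.0175 = 26.3.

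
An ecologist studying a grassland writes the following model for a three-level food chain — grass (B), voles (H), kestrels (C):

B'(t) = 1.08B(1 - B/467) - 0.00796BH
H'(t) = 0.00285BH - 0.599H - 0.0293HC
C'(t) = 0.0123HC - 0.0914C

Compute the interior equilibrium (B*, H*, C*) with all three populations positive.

From dC/dt = 0: 0.0123H* = 0.0914, so H* = 7.43.
From dB/dt = 0: 1.08(1 - B*/467) = 0.00796·7.43, giving B* = 467·(1 - 0.0548) = 441.
From dH/dt = 0: 0.00285·441 - 0.599 = 0.0293C*, so C* = 0.659/0.0293 = 22.5.

B* ≈ 441, H* ≈ 7.43, C* ≈ 22.5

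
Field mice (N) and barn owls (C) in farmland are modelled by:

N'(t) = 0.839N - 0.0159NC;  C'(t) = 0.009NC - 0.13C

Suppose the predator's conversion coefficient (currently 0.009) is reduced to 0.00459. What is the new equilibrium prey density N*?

N* ≈ 28.3

At the interior fixed point, setting dC/dt = 0 with C > 0 fixes N* = (predator death rate)/(NC coefficient) — independent of the other coefficients.
With the change, N* = 0.13/0.00459 = 28.3; it rises from 14.4.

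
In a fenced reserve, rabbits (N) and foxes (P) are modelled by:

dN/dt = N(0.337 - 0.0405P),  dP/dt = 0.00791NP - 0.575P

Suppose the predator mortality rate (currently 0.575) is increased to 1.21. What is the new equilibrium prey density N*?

N* ≈ 153

At the interior fixed point, setting dP/dt = 0 with P > 0 fixes N* = (predator death rate)/(NP coefficient) — independent of the other coefficients.
With the change, N* = 1.21/0.00791 = 153; it rises from 72.7.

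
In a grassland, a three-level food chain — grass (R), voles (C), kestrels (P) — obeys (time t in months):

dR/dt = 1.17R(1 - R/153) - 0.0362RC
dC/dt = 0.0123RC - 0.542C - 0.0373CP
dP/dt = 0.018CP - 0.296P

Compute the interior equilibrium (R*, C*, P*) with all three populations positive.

From dP/dt = 0: 0.018C* = 0.296, so C* = 16.4.
From dR/dt = 0: 1.17(1 - R*/153) = 0.0362·16.4, giving R* = 153·(1 - 0.509) = 75.2.
From dC/dt = 0: 0.0123·75.2 - 0.542 = 0.0373P*, so P* = 0.382/0.0373 = 10.3.

R* ≈ 75.2, C* ≈ 16.4, P* ≈ 10.3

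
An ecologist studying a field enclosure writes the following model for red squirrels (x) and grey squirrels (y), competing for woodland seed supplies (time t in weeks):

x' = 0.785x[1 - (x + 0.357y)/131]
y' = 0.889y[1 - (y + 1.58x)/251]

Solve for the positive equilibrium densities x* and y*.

x* ≈ 95, y* ≈ 101

Setting both brackets to zero gives the nullclines x + 0.357y = 131 and 1.58x + y = 251.
Substituting y = 251 - 1.58x into the first: x(1 - 0.357·1.58) = 131 - 0.357·251.
So x* = 41.4/0.436 = 95, and then y* = 251 - 1.58·95 = 101.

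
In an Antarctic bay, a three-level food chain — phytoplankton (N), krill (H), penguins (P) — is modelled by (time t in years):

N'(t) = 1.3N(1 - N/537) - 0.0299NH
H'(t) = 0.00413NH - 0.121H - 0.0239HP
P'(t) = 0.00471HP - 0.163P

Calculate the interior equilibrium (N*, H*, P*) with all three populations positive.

From dP/dt = 0: 0.00471H* = 0.163, so H* = 34.6.
From dN/dt = 0: 1.3(1 - N*/537) = 0.0299·34.6, giving N* = 537·(1 - 0.796) = 110.
From dH/dt = 0: 0.00413·110 - 0.121 = 0.0239P*, so P* = 0.332/0.0239 = 13.9.

N* ≈ 110, H* ≈ 34.6, P* ≈ 13.9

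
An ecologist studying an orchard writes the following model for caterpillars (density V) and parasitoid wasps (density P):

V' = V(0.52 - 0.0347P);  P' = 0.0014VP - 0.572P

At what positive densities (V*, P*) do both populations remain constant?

Set dP/dt = 0 with P > 0: 0.0014V - 0.572 = 0, so V* = 0.572/0.0014 = 409.
Set dV/dt = 0 with V > 0: 0.52 - 0.0347P = 0, so P* = 0.52/0.0347 = 15.

V* ≈ 409, P* ≈ 15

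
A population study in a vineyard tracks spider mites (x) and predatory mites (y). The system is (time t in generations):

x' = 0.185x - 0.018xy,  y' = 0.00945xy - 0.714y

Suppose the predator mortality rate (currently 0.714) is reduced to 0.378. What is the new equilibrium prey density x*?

x* ≈ 40

At the interior fixed point, setting dy/dt = 0 with y > 0 fixes x* = (predator death rate)/(xy coefficient) — independent of the other coefficients.
With the change, x* = 0.378/0.00945 = 40; it falls from 75.6.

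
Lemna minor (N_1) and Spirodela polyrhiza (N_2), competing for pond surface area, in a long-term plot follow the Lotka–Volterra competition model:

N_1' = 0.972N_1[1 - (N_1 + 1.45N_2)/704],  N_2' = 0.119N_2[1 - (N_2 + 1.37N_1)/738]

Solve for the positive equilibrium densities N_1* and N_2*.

N_1* ≈ 371, N_2* ≈ 230

Setting both brackets to zero gives the nullclines N_1 + 1.45N_2 = 704 and 1.37N_1 + N_2 = 738.
Substituting N_2 = 738 - 1.37N_1 into the first: N_1(1 - 1.45·1.37) = 704 - 1.45·738.
So N_1* = -366/-0.987 = 371, and then N_2* = 738 - 1.37·371 = 230.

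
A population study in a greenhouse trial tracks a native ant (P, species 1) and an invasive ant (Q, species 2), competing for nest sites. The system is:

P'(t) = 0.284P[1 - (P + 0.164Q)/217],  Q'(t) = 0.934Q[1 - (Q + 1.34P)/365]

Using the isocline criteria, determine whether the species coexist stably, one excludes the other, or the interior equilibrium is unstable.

Compare the nullcline intercepts: K1/α12 = 217/0.164 = 1320 > K2 = 365; K2/α21 = 365/1.34 = 272 > K1 = 217.
Since both inequalities hold, each species can invade when rare, so the interior equilibrium is stable.

stable coexistence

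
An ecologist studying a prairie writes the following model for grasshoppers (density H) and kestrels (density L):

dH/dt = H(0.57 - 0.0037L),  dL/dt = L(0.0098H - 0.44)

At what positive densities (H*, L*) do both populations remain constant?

H* ≈ 44.9, L* ≈ 154

Set dL/dt = 0 with L > 0: 0.0098H - 0.44 = 0, so H* = 0.44/0.0098 = 44.9.
Set dH/dt = 0 with H > 0: 0.57 - 0.0037L = 0, so L* = 0.57/0.0037 = 154.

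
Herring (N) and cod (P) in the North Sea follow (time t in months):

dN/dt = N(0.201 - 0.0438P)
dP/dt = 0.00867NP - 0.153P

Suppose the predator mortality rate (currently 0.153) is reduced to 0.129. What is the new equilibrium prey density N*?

N* ≈ 14.9

At the interior fixed point, setting dP/dt = 0 with P > 0 fixes N* = (predator death rate)/(NP coefficient) — independent of the other coefficients.
With the change, N* = 0.129/0.00867 = 14.9; it falls from 17.6.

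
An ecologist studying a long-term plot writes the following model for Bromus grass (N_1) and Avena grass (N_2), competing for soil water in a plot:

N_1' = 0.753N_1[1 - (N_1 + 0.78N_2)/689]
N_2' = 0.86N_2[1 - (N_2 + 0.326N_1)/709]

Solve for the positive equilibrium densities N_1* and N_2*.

Setting both brackets to zero gives the nullclines N_1 + 0.78N_2 = 689 and 0.326N_1 + N_2 = 709.
Substituting N_2 = 709 - 0.326N_1 into the first: N_1(1 - 0.78·0.326) = 689 - 0.78·709.
So N_1* = 136/0.746 = 182, and then N_2* = 709 - 0.326·182 = 650.

N_1* ≈ 182, N_2* ≈ 650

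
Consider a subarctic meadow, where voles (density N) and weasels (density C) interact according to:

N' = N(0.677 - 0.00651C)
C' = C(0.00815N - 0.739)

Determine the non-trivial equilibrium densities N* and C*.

N* ≈ 90.7, C* ≈ 104

Set dC/dt = 0 with C > 0: 0.00815N - 0.739 = 0, so N* = 0.739/0.00815 = 90.7.
Set dN/dt = 0 with N > 0: 0.677 - 0.00651C = 0, so C* = 0.677/0.00651 = 104.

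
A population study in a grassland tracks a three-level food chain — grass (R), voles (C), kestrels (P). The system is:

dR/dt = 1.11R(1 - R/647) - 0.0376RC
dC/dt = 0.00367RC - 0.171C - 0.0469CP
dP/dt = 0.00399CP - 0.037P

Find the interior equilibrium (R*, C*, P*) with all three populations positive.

From dP/dt = 0: 0.00399C* = 0.037, so C* = 9.27.
From dR/dt = 0: 1.11(1 - R*/647) = 0.0376·9.27, giving R* = 647·(1 - 0.314) = 444.
From dC/dt = 0: 0.00367·444 - 0.171 = 0.0469P*, so P* = 1.46/0.0469 = 31.1.

R* ≈ 444, C* ≈ 9.27, P* ≈ 31.1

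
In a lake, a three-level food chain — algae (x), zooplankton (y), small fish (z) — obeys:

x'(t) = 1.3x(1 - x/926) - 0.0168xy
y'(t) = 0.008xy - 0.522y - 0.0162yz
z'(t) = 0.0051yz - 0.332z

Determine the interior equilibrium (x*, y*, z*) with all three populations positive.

x* ≈ 147, y* ≈ 65.1, z* ≈ 40.4

From dz/dt = 0: 0.0051y* = 0.332, so y* = 65.1.
From dx/dt = 0: 1.3(1 - x*/926) = 0.0168·65.1, giving x* = 926·(1 - 0.841) = 147.
From dy/dt = 0: 0.008·147 - 0.522 = 0.0162z*, so z* = 0.654/0.0162 = 40.4.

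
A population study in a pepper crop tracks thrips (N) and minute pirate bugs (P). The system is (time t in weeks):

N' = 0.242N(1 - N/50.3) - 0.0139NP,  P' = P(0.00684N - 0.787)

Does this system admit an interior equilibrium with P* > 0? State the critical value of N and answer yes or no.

Threshold N = 115; K < 115, so no, the predator goes extinct.

The predator equation gives dP/dt > 0 only when N > 0.787/0.00684 = 115.
Without the predator, N → K = 50.3. Since 50.3 < 115, the predator cannot invade.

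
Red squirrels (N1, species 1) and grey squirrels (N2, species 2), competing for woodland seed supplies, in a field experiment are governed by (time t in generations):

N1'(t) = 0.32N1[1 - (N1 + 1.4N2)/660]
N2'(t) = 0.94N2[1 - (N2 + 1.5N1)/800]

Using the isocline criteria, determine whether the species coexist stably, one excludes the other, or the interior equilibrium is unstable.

unstable coexistence (outcome depends on initial conditions)

Compare the nullcline intercepts: K1/α12 = 660/1.4 = 471 < K2 = 800; K2/α21 = 800/1.5 = 533 < K1 = 660.
Since both are reversed, neither can invade when rare; the interior point is a saddle.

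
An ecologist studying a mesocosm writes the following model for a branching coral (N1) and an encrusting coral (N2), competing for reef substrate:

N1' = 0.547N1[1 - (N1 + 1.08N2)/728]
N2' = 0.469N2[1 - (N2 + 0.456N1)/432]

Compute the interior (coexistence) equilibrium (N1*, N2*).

N1* ≈ 515, N2* ≈ 197

Setting both brackets to zero gives the nullclines N1 + 1.08N2 = 728 and 0.456N1 + N2 = 432.
Substituting N2 = 432 - 0.456N1 into the first: N1(1 - 1.08·0.456) = 728 - 1.08·432.
So N1* = 261/0.508 = 515, and then N2* = 432 - 0.456·515 = 197.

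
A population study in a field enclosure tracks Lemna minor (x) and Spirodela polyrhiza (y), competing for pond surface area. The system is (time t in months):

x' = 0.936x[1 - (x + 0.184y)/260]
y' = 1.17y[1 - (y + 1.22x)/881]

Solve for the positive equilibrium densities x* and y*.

Setting both brackets to zero gives the nullclines x + 0.184y = 260 and 1.22x + y = 881.
Substituting y = 881 - 1.22x into the first: x(1 - 0.184·1.22) = 260 - 0.184·881.
So x* = 97.9/0.776 = 126, and then y* = 881 - 1.22·126 = 727.

x* ≈ 126, y* ≈ 727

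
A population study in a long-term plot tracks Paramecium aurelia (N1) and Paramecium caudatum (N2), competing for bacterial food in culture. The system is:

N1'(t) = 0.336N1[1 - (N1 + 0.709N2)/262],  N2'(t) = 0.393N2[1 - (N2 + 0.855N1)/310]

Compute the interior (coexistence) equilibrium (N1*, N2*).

Setting both brackets to zero gives the nullclines N1 + 0.709N2 = 262 and 0.855N1 + N2 = 310.
Substituting N2 = 310 - 0.855N1 into the first: N1(1 - 0.709·0.855) = 262 - 0.709·310.
So N1* = 42.2/0.394 = 107, and then N2* = 310 - 0.855·107 = 218.

N1* ≈ 107, N2* ≈ 218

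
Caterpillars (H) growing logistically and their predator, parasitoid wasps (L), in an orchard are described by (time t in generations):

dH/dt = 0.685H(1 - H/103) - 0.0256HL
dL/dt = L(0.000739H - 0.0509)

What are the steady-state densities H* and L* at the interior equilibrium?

H* ≈ 68.9, L* ≈ 8.86

From dL/dt = 0 with L > 0: 0.000739H* = 0.0509, so H* = 68.9.
Substitute into dH/dt = 0: 0.685(1 - 68.9/103) = 0.0256L*.
The bracket is 0.331, giving L* = 0.227/0.0256 = 8.86.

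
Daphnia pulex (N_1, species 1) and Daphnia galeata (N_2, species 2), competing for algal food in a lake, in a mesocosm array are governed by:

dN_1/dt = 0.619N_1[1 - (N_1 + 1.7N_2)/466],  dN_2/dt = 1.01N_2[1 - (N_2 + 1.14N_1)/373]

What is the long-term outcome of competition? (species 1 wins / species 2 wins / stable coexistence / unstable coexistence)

unstable coexistence (outcome depends on initial conditions)

Compare the nullcline intercepts: K1/α12 = 466/1.7 = 274 < K2 = 373; K2/α21 = 373/1.14 = 327 < K1 = 466.
Since both are reversed, neither can invade when rare; the interior point is a saddle.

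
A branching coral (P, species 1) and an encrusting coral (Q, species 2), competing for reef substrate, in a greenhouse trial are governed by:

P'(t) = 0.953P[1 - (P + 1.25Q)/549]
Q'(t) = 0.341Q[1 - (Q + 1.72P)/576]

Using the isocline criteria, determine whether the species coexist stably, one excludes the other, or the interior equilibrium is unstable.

Compare the nullcline intercepts: K1/α12 = 549/1.25 = 439 < K2 = 576; K2/α21 = 576/1.72 = 335 < K1 = 549.
Since both are reversed, neither can invade when rare; the interior point is a saddle.

unstable coexistence (outcome depends on initial conditions)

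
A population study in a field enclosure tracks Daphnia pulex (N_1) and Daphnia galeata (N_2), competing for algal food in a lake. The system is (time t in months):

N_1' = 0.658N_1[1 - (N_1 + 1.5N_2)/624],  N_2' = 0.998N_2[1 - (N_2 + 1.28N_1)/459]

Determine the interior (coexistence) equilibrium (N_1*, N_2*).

Setting both brackets to zero gives the nullclines N_1 + 1.5N_2 = 624 and 1.28N_1 + N_2 = 459.
Substituting N_2 = 459 - 1.28N_1 into the first: N_1(1 - 1.5·1.28) = 624 - 1.5·459.
So N_1* = -64.5/-0.92 = 70.1, and then N_2* = 459 - 1.28·70.1 = 369.

N_1* ≈ 70.1, N_2* ≈ 369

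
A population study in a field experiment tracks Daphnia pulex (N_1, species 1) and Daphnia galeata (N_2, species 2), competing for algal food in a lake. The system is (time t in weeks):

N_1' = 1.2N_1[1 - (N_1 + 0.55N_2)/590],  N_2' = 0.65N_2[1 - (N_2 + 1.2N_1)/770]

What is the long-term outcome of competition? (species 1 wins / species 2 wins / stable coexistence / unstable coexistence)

stable coexistence

Compare the nullcline intercepts: K1/α12 = 590/0.55 = 1070 > K2 = 770; K2/α21 = 770/1.2 = 642 > K1 = 590.
Since both inequalities hold, each species can invade when rare, so the interior equilibrium is stable.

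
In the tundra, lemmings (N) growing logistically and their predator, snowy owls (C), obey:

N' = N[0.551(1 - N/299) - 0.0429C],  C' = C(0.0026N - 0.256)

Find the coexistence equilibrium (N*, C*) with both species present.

From dC/dt = 0 with C > 0: 0.0026N* = 0.256, so N* = 98.5.
Substitute into dN/dt = 0: 0.551(1 - 98.5/299) = 0.0429C*.
The bracket is 0.671, giving C* = 0.37/0.0429 = 8.61.

N* ≈ 98.5, C* ≈ 8.61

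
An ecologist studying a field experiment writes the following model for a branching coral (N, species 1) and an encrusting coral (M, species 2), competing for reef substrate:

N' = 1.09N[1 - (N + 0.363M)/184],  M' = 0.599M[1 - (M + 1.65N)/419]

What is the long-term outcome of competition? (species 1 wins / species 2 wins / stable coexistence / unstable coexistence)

Compare the nullcline intercepts: K1/α12 = 184/0.363 = 507 > K2 = 419; K2/α21 = 419/1.65 = 254 > K1 = 184.
Since both inequalities hold, each species can invade when rare, so the interior equilibrium is stable.

stable coexistence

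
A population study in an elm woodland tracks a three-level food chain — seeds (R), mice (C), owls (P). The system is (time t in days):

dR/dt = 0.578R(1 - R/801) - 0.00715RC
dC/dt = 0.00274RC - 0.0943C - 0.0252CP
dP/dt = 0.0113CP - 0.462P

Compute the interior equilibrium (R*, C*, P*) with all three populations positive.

From dP/dt = 0: 0.0113C* = 0.462, so C* = 40.9.
From dR/dt = 0: 0.578(1 - R*/801) = 0.00715·40.9, giving R* = 801·(1 - 0.506) = 396.
From dC/dt = 0: 0.00274·396 - 0.0943 = 0.0252P*, so P* = 0.99/0.0252 = 39.3.

R* ≈ 396, C* ≈ 40.9, P* ≈ 39.3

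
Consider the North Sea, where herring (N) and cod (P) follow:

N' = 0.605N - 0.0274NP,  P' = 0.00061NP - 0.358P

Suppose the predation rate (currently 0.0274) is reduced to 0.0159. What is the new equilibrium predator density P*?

P* ≈ 38.1

At the interior fixed point, setting dN/dt = 0 with N > 0 fixes P* = (prey growth rate)/(NP coefficient) — independent of the other coefficients.
With the change, P* = 0.605/0.0159 = 38.1; it rises from 22.1.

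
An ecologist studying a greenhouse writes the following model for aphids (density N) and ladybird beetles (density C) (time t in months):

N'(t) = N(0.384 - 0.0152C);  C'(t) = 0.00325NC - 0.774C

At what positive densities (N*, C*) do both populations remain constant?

N* ≈ 238, C* ≈ 25.3

Set dC/dt = 0 with C > 0: 0.00325N - 0.774 = 0, so N* = 0.774/0.00325 = 238.
Set dN/dt = 0 with N > 0: 0.384 - 0.0152C = 0, so C* = 0.384/0.0152 = 25.3.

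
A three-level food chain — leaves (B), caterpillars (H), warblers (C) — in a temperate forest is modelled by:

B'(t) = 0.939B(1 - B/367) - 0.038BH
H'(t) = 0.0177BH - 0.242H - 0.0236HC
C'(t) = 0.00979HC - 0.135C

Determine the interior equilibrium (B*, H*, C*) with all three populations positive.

B* ≈ 162, H* ≈ 13.8, C* ≈ 111

From dC/dt = 0: 0.00979H* = 0.135, so H* = 13.8.
From dB/dt = 0: 0.939(1 - B*/367) = 0.038·13.8, giving B* = 367·(1 - 0.558) = 162.
From dH/dt = 0: 0.0177·162 - 0.242 = 0.0236C*, so C* = 2.63/0.0236 = 111.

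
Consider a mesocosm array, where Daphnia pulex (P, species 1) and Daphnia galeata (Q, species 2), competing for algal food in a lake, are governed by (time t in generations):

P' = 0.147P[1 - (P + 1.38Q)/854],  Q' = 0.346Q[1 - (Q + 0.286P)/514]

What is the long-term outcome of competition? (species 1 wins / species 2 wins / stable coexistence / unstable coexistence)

Compare the nullcline intercepts: K1/α12 = 854/1.38 = 619 > K2 = 514; K2/α21 = 514/0.286 = 1800 > K1 = 854.
Since both inequalities hold, each species can invade when rare, so the interior equilibrium is stable.

stable coexistence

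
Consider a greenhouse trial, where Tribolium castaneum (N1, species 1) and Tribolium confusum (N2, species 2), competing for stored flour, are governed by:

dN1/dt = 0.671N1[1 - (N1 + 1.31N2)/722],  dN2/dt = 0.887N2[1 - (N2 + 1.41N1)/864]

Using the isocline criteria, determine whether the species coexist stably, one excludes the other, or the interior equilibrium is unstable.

Compare the nullcline intercepts: K1/α12 = 722/1.31 = 551 < K2 = 864; K2/α21 = 864/1.41 = 613 < K1 = 722.
Since both are reversed, neither can invade when rare; the interior point is a saddle.

unstable coexistence (outcome depends on initial conditions)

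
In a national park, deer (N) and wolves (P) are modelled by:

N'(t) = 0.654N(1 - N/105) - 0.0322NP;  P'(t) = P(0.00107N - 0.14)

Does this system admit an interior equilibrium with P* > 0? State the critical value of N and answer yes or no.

Threshold N = 131; K < 131, so no, the predator goes extinct.

The predator equation gives dP/dt > 0 only when N > 0.14/0.00107 = 131.
Without the predator, N → K = 105. Since 105 < 131, the predator cannot invade.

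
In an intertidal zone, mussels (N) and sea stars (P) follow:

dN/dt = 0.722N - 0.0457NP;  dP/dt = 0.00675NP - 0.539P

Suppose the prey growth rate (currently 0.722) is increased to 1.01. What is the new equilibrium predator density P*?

At the interior fixed point, setting dN/dt = 0 with N > 0 fixes P* = (prey growth rate)/(NP coefficient) — independent of the other coefficients.
With the change, P* = 1.01/0.0457 = 22.1; it rises from 15.8.

P* ≈ 22.1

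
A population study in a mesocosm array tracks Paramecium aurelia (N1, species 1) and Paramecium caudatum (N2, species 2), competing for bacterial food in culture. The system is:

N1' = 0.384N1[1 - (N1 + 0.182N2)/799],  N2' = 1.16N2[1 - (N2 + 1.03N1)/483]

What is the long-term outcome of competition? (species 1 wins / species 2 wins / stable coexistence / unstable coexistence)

Compare the nullcline intercepts: K1/α12 = 799/0.182 = 4390 > K2 = 483; K2/α21 = 483/1.03 = 469 < K1 = 799.
Since the inequalities point opposite ways, species 1 can invade but species 2 cannot.

species 1 excludes species 2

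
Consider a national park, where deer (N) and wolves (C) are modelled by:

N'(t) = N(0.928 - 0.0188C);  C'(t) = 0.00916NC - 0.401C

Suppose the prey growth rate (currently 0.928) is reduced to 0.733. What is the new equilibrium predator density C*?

C* ≈ 39

At the interior fixed point, setting dN/dt = 0 with N > 0 fixes C* = (prey growth rate)/(NC coefficient) — independent of the other coefficients.
With the change, C* = 0.733/0.0188 = 39; it falls from 49.4.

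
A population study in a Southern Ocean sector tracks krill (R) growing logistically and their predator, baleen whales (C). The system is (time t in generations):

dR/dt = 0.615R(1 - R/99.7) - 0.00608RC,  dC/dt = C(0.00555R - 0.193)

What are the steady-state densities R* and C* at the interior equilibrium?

R* ≈ 34.8, C* ≈ 65.9

From dC/dt = 0 with C > 0: 0.00555R* = 0.193, so R* = 34.8.
Substitute into dR/dt = 0: 0.615(1 - 34.8/99.7) = 0.00608C*.
The bracket is 0.651, giving C* = 0.4/0.00608 = 65.9.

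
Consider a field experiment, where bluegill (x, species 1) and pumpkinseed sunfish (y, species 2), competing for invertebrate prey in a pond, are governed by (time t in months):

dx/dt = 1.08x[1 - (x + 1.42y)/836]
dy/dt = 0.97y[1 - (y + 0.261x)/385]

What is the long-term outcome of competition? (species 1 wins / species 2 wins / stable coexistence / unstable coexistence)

stable coexistence

Compare the nullcline intercepts: K1/α12 = 836/1.42 = 589 > K2 = 385; K2/α21 = 385/0.261 = 1480 > K1 = 836.
Since both inequalities hold, each species can invade when rare, so the interior equilibrium is stable.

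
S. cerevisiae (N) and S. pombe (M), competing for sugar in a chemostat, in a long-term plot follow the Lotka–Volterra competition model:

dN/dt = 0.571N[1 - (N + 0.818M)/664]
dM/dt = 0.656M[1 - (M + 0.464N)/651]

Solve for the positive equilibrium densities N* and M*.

N* ≈ 212, M* ≈ 553

Setting both brackets to zero gives the nullclines N + 0.818M = 664 and 0.464N + M = 651.
Substituting M = 651 - 0.464N into the first: N(1 - 0.818·0.464) = 664 - 0.818·651.
So N* = 131/0.62 = 212, and then M* = 651 - 0.464·212 = 553.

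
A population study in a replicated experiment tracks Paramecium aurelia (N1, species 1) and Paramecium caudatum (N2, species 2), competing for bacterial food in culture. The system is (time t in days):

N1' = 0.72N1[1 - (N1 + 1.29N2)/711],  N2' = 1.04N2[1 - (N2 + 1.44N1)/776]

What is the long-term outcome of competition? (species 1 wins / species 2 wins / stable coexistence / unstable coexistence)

unstable coexistence (outcome depends on initial conditions)

Compare the nullcline intercepts: K1/α12 = 711/1.29 = 551 < K2 = 776; K2/α21 = 776/1.44 = 539 < K1 = 711.
Since both are reversed, neither can invade when rare; the interior point is a saddle.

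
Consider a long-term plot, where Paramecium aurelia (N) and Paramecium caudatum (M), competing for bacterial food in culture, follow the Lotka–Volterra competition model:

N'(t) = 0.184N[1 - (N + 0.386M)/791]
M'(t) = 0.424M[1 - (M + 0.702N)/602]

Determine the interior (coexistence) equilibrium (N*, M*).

Setting both brackets to zero gives the nullclines N + 0.386M = 791 and 0.702N + M = 602.
Substituting M = 602 - 0.702N into the first: N(1 - 0.386·0.702) = 791 - 0.386·602.
So N* = 559/0.729 = 766, and then M* = 602 - 0.702·766 = 64.1.

N* ≈ 766, M* ≈ 64.1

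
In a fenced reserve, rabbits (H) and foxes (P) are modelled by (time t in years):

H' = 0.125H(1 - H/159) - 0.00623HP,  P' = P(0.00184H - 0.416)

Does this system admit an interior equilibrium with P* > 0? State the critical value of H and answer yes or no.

The predator equation gives dP/dt > 0 only when H > 0.416/0.00184 = 226.
Without the predator, H → K = 159. Since 159 < 226, the predator cannot invade.

Threshold H = 226; K < 226, so no, the predator goes extinct.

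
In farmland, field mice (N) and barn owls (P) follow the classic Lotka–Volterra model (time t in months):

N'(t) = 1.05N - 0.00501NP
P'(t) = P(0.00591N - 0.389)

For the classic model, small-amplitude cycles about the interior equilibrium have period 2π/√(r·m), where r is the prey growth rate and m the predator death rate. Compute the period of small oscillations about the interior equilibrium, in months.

T ≈ 9.83 months

Here r = 1.05 and m = 0.389, so r·m = 0.408.
ω = √0.408 = 0.639 per month, hence T = 2π/ω ≈ 9.83 months.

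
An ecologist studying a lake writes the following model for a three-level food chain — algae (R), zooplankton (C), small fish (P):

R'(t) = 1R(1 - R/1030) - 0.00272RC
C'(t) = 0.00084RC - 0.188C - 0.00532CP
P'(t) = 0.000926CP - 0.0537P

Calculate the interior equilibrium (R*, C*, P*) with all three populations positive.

R* ≈ 868, C* ≈ 58, P* ≈ 102

From dP/dt = 0: 0.000926C* = 0.0537, so C* = 58.
From dR/dt = 0: 1(1 - R*/1030) = 0.00272·58, giving R* = 1030·(1 - 0.158) = 868.
From dC/dt = 0: 0.00084·868 - 0.188 = 0.00532P*, so P* = 0.541/0.00532 = 102.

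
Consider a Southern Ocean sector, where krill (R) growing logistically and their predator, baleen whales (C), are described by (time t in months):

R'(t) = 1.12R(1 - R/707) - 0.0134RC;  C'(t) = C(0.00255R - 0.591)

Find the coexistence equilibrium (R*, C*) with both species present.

R* ≈ 232, C* ≈ 56.2

From dC/dt = 0 with C > 0: 0.00255R* = 0.591, so R* = 232.
Substitute into dR/dt = 0: 1.12(1 - 232/707) = 0.0134C*.
The bracket is 0.672, giving C* = 0.753/0.0134 = 56.2.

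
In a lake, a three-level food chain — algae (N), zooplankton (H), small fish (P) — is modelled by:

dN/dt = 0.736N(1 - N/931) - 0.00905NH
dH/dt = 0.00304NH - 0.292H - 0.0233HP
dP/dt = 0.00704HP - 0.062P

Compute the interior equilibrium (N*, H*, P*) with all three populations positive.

N* ≈ 830, H* ≈ 8.81, P* ≈ 95.8

From dP/dt = 0: 0.00704H* = 0.062, so H* = 8.81.
From dN/dt = 0: 0.736(1 - N*/931) = 0.00905·8.81, giving N* = 931·(1 - 0.108) = 830.
From dH/dt = 0: 0.00304·830 - 0.292 = 0.0233P*, so P* = 2.23/0.0233 = 95.8.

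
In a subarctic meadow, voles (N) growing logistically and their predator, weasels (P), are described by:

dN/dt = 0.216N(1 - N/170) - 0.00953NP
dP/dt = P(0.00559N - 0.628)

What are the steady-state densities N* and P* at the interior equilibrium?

N* ≈ 112, P* ≈ 7.69

From dP/dt = 0 with P > 0: 0.00559N* = 0.628, so N* = 112.
Substitute into dN/dt = 0: 0.216(1 - 112/170) = 0.00953P*.
The bracket is 0.339, giving P* = 0.0733/0.00953 = 7.69.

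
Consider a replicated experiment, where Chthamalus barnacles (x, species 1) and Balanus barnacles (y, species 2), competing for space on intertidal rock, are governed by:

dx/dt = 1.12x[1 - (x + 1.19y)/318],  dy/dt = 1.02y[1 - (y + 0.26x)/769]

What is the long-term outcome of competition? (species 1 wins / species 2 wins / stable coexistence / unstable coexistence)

species 2 excludes species 1

Compare the nullcline intercepts: K1/α12 = 318/1.19 = 267 < K2 = 769; K2/α21 = 769/0.26 = 2960 > K1 = 318.
Since the inequalities point opposite ways, species 2 can invade but species 1 cannot.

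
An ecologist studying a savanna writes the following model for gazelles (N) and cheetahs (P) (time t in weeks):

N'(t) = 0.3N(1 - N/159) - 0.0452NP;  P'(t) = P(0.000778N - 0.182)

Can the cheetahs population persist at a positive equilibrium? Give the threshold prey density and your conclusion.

The predator equation gives dP/dt > 0 only when N > 0.182/0.000778 = 234.
Without the predator, N → K = 159. Since 159 < 234, the predator cannot invade.

Threshold N = 234; K < 234, so no, the predator goes extinct.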